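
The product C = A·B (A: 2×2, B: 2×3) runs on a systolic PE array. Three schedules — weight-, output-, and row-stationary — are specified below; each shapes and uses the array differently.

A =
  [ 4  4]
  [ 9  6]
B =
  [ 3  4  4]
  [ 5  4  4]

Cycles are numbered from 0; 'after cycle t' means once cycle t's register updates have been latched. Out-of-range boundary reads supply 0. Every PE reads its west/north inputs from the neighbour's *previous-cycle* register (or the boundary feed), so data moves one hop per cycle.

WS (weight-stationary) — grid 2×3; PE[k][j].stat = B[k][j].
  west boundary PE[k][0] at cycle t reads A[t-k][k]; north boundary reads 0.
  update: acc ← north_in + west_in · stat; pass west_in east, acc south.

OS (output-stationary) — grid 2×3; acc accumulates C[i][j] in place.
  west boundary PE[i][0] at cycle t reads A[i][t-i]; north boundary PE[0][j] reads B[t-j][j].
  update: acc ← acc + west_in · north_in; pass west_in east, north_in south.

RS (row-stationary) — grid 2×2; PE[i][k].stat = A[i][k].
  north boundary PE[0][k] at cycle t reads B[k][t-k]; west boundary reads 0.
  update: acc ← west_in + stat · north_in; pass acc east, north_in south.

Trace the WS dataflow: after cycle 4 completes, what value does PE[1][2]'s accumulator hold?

PE[1][2].acc = 60

WS on a 2×3 grid — tracing PE[1][2] and its feeders:
  @0  [0,2]  acc 0  |  →0  ↓0
  @0  [1,1]  acc 0  |  →0  ↓0
  @0  [1,2]  acc 0  |  →0  ↓0
  @1  [0,2]  acc 0  |  →0  ↓0
  @1  [1,1]  acc 0  |  →0  ↓0
  @1  [1,2]  acc 0  |  →0  ↓0
  @2  [0,2]  acc 16  |  →4  ↓16
  @2  [1,1]  acc 32  |  →4  ↓32
  @2  [1,2]  acc 0  |  →0  ↓0
  @3  [0,2]  acc 36  |  →9  ↓36
  @3  [1,1]  acc 60  |  →6  ↓60
  @3  [1,2]  acc 32  |  →4  ↓32
  @4  [0,2]  acc 0  |  →0  ↓0
  @4  [1,1]  acc 0  |  →0  ↓0
  @4  [1,2]  acc 60  |  →6  ↓60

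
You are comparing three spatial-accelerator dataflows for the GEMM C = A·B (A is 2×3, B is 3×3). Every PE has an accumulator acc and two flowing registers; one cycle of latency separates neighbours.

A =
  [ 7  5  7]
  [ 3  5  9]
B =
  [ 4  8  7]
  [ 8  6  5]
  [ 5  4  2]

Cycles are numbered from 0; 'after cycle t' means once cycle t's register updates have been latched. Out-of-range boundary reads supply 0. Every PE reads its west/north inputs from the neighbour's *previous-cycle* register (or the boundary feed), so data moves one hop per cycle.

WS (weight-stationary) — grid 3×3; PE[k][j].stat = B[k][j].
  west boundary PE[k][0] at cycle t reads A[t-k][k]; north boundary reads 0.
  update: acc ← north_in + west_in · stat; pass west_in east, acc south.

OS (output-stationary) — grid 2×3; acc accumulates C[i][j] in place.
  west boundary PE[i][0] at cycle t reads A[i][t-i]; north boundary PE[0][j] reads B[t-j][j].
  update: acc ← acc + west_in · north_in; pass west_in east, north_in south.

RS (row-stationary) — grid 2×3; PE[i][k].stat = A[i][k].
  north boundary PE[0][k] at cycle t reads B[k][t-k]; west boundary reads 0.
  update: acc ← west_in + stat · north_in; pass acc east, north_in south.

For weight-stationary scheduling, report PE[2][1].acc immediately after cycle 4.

WS (3×3). Following PE[2][1] plus its west/north inputs:
  cycle 0: PE[1][1] → acc 0, east 0, south 0
  cycle 0: PE[2][0] → acc 0, east 0, south 0
  cycle 0: PE[2][1] → acc 0, east 0, south 0
  cycle 1: PE[1][1] → acc 0, east 0, south 0
  cycle 1: PE[2][0] → acc 0, east 0, south 0
  cycle 1: PE[2][1] → acc 0, east 0, south 0
  cycle 2: PE[1][1] → acc 86, east 5, south 86
  cycle 2: PE[2][0] → acc 103, east 7, south 103
  cycle 2: PE[2][1] → acc 0, east 0, south 0
  cycle 3: PE[1][1] → acc 54, east 5, south 54
  cycle 3: PE[2][0] → acc 97, east 9, south 97
  cycle 3: PE[2][1] → acc 114, east 7, south 114
  cycle 4: PE[1][1] → acc 0, east 0, south 0
  cycle 4: PE[2][0] → acc 0, east 0, south 0
  cycle 4: PE[2][1] → acc 90, east 9, south 90

PE[2][1].acc = 90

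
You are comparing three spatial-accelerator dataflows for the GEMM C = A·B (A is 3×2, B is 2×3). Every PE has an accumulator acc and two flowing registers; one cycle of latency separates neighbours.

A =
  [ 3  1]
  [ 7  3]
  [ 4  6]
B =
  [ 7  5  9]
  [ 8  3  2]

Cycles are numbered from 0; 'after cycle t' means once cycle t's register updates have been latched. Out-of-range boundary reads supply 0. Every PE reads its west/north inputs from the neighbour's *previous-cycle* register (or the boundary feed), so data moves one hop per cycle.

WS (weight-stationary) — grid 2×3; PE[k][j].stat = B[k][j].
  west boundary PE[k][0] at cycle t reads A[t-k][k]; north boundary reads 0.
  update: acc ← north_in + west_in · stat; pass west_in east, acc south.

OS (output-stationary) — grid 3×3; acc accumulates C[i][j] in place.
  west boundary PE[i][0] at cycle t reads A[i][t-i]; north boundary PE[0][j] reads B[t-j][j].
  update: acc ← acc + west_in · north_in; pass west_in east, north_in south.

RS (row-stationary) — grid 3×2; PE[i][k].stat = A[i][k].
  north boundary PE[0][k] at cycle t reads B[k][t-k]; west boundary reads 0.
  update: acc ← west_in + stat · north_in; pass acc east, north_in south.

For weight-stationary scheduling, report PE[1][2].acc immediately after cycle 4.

PE[1][2].acc = 69

Tracing WS — 2×3 array, target PE[1][2]:
  c0 r0c2: 0 / 0 / 0
  c0 r1c1: 0 / 0 / 0
  c0 r1c2: 0 / 0 / 0
  c1 r0c2: 0 / 0 / 0
  c1 r1c1: 0 / 0 / 0
  c1 r1c2: 0 / 0 / 0
  c2 r0c2: 27 / 3 / 27
  c2 r1c1: 18 / 1 / 18
  c2 r1c2: 0 / 0 / 0
  c3 r0c2: 63 / 7 / 63
  c3 r1c1: 44 / 3 / 44
  c3 r1c2: 29 / 1 / 29
  c4 r0c2: 36 / 4 / 36
  c4 r1c1: 38 / 6 / 38
  c4 r1c2: 69 / 3 / 69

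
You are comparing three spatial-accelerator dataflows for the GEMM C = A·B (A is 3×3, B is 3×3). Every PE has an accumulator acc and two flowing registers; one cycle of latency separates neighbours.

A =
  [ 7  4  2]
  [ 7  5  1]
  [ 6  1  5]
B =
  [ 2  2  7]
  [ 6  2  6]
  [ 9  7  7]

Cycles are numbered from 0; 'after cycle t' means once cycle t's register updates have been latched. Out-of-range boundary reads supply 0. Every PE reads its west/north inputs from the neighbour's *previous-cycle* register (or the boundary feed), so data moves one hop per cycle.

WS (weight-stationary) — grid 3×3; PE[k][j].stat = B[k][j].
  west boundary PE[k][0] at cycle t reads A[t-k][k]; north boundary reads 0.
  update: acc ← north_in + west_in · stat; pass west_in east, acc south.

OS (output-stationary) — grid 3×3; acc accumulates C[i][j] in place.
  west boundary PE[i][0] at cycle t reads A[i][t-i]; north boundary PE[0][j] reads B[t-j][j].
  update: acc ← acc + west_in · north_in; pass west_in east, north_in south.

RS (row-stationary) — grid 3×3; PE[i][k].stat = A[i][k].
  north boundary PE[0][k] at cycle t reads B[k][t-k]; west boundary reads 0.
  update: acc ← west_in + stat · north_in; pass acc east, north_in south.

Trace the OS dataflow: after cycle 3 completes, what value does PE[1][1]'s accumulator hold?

OS on a 3×3 grid — tracing PE[1][1] and its feeders:
  step 0 · PE0,1: acc=0; fwd→0 fwd↓0
  step 0 · PE1,0: acc=0; fwd→0 fwd↓0
  step 0 · PE1,1: acc=0; fwd→0 fwd↓0
  step 1 · PE0,1: acc=14; fwd→7 fwd↓2
  step 1 · PE1,0: acc=14; fwd→7 fwd↓2
  step 1 · PE1,1: acc=0; fwd→0 fwd↓0
  step 2 · PE0,1: acc=22; fwd→4 fwd↓2
  step 2 · PE1,0: acc=44; fwd→5 fwd↓6
  step 2 · PE1,1: acc=14; fwd→7 fwd↓2
  step 3 · PE0,1: acc=36; fwd→2 fwd↓7
  step 3 · PE1,0: acc=53; fwd→1 fwd↓9
  step 3 · PE1,1: acc=24; fwd→5 fwd↓2

PE[1][1].acc = 24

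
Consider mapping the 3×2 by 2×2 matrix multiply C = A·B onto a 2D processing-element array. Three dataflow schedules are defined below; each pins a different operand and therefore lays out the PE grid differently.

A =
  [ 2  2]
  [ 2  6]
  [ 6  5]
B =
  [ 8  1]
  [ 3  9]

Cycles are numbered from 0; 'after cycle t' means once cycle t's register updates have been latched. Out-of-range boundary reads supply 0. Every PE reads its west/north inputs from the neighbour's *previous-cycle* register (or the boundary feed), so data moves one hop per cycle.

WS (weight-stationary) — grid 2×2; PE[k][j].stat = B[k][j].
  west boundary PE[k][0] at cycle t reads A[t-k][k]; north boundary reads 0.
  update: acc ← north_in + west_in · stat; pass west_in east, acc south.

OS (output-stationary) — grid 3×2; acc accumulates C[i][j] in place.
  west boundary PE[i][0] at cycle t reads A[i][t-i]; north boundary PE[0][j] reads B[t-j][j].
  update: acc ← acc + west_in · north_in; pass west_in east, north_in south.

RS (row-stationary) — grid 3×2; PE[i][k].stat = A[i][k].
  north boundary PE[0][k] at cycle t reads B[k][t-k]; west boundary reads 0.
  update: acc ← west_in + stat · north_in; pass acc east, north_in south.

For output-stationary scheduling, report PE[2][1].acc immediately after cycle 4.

PE[2][1].acc = 51

OS on a 3×2 grid — tracing PE[2][1] and its feeders:
  t=0 PE[1][1]: acc=0 h=0 v=0
  t=0 PE[2][0]: acc=0 h=0 v=0
  t=0 PE[2][1]: acc=0 h=0 v=0
  t=1 PE[1][1]: acc=0 h=0 v=0
  t=1 PE[2][0]: acc=0 h=0 v=0
  t=1 PE[2][1]: acc=0 h=0 v=0
  t=2 PE[1][1]: acc=2 h=2 v=1
  t=2 PE[2][0]: acc=48 h=6 v=8
  t=2 PE[2][1]: acc=0 h=0 v=0
  t=3 PE[1][1]: acc=56 h=6 v=9
  t=3 PE[2][0]: acc=63 h=5 v=3
  t=3 PE[2][1]: acc=6 h=6 v=1
  t=4 PE[1][1]: acc=56 h=0 v=0
  t=4 PE[2][0]: acc=63 h=0 v=0
  t=4 PE[2][1]: acc=51 h=5 v=9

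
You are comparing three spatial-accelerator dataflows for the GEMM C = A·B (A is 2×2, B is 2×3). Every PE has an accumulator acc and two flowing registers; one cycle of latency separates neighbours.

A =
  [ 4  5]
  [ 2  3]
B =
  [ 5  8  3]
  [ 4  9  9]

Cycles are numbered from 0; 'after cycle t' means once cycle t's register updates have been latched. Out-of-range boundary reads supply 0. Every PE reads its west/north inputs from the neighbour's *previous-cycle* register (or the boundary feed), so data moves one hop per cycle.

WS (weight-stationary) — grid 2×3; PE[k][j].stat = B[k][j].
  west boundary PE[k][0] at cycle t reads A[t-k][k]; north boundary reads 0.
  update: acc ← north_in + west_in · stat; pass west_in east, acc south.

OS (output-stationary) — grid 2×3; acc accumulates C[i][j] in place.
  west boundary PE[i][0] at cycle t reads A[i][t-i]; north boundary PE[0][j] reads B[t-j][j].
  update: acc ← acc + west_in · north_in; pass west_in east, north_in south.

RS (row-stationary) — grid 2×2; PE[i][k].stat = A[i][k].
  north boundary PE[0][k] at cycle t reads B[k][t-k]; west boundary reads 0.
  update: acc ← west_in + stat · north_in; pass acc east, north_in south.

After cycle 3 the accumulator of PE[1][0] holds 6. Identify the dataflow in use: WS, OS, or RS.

Under WS (2×3), PE[1][0]:
  t=0 PE[1][0]: acc=0 h=0 v=0
  t=1 PE[1][0]: acc=40 h=5 v=40
  t=2 PE[1][0]: acc=22 h=3 v=22
  t=3 PE[1][0]: acc=0 h=0 v=0
Under OS (2×3), PE[1][0]:
  t=0 PE[1][0]: acc=0 h=0 v=0
  t=1 PE[1][0]: acc=10 h=2 v=5
  t=2 PE[1][0]: acc=22 h=3 v=4
  t=3 PE[1][0]: acc=22 h=0 v=0
Under RS (2×2), PE[1][0]:
  t=0 PE[1][0]: acc=0 h=0 v=0
  t=1 PE[1][0]: acc=10 h=10 v=5
  t=2 PE[1][0]: acc=16 h=16 v=8
  t=3 PE[1][0]: acc=6 h=6 v=3

dataflow = RS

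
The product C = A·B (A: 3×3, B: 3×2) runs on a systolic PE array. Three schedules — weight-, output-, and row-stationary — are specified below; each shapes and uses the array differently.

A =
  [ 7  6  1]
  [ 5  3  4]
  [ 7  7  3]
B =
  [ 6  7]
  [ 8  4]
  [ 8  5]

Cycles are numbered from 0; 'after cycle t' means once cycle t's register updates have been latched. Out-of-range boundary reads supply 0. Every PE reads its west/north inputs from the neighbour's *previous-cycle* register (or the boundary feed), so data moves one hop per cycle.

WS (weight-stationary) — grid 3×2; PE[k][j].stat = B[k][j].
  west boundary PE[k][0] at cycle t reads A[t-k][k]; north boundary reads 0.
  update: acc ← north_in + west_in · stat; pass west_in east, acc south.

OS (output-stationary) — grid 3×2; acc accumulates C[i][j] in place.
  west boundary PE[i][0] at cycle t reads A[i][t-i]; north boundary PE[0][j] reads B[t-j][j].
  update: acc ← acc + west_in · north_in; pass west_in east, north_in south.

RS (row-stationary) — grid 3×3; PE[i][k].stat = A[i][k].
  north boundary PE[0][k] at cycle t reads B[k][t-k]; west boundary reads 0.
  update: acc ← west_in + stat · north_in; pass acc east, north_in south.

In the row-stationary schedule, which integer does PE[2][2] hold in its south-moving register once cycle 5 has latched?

Tracing RS — 3×3 array, target PE[2][2]:
  c0 r1c2: 0 / 0 / 0
  c0 r2c1: 0 / 0 / 0
  c0 r2c2: 0 / 0 / 0
  c1 r1c2: 0 / 0 / 0
  c1 r2c1: 0 / 0 / 0
  c1 r2c2: 0 / 0 / 0
  c2 r1c2: 0 / 0 / 0
  c2 r2c1: 0 / 0 / 0
  c2 r2c2: 0 / 0 / 0
  c3 r1c2: 86 / 86 / 8
  c3 r2c1: 98 / 98 / 8
  c3 r2c2: 0 / 0 / 0
  c4 r1c2: 67 / 67 / 5
  c4 r2c1: 77 / 77 / 4
  c4 r2c2: 122 / 122 / 8
  c5 r1c2: 0 / 0 / 0
  c5 r2c1: 0 / 0 / 0
  c5 r2c2: 92 / 92 / 5

register = 5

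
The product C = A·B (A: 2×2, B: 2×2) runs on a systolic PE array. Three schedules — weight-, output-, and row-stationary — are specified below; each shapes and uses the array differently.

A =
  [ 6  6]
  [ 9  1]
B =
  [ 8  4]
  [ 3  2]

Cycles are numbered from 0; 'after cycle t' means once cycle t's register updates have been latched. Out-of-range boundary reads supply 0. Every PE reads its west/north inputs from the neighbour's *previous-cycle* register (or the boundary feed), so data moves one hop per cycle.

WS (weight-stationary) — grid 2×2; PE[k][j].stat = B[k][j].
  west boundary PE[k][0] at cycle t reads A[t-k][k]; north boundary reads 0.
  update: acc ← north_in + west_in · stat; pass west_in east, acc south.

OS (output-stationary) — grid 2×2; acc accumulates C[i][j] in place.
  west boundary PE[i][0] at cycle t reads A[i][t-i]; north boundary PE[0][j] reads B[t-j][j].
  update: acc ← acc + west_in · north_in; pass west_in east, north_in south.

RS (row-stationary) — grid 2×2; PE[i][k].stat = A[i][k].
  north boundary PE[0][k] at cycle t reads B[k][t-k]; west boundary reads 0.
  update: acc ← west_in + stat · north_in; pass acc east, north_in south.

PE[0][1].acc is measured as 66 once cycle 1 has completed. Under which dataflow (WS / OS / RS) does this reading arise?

WS [2×2] PE[0][1] across cycles:
  cycle 0: PE[0][1] → acc 0, east 0, south 0
  cycle 1: PE[0][1] → acc 24, east 6, south 24
OS [2×2] PE[0][1] across cycles:
  cycle 0: PE[0][1] → acc 0, east 0, south 0
  cycle 1: PE[0][1] → acc 24, east 6, south 4
RS [2×2] PE[0][1] across cycles:
  cycle 0: PE[0][1] → acc 0, east 0, south 0
  cycle 1: PE[0][1] → acc 66, east 66, south 3

dataflow = RS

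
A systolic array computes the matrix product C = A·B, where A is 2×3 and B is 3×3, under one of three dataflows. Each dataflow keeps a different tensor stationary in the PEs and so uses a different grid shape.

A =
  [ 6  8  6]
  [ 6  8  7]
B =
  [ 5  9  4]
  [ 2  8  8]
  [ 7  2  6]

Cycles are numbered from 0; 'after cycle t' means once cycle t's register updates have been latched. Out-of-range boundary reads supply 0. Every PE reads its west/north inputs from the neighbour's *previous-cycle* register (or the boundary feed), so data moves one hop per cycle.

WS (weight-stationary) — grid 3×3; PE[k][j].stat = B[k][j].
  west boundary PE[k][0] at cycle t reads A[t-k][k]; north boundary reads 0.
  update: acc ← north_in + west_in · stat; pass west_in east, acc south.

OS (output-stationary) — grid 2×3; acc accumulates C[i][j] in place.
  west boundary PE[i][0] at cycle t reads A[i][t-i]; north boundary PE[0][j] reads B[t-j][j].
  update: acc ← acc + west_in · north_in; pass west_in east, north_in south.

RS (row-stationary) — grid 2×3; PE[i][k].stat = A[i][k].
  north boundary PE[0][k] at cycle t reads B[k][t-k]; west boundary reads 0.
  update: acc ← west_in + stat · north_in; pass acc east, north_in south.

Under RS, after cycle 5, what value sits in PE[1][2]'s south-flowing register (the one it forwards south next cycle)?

RS (2×3). Following PE[1][2] plus its west/north inputs:
  @0  [0,2]  acc 0  |  →0  ↓0
  @0  [1,1]  acc 0  |  →0  ↓0
  @0  [1,2]  acc 0  |  →0  ↓0
  @1  [0,2]  acc 0  |  →0  ↓0
  @1  [1,1]  acc 0  |  →0  ↓0
  @1  [1,2]  acc 0  |  →0  ↓0
  @2  [0,2]  acc 88  |  →88  ↓7
  @2  [1,1]  acc 46  |  →46  ↓2
  @2  [1,2]  acc 0  |  →0  ↓0
  @3  [0,2]  acc 130  |  →130  ↓2
  @3  [1,1]  acc 118  |  →118  ↓8
  @3  [1,2]  acc 95  |  →95  ↓7
  @4  [0,2]  acc 124  |  →124  ↓6
  @4  [1,1]  acc 88  |  →88  ↓8
  @4  [1,2]  acc 132  |  →132  ↓2
  @5  [0,2]  acc 0  |  →0  ↓0
  @5  [1,1]  acc 0  |  →0  ↓0
  @5  [1,2]  acc 130  |  →130  ↓6

register = 6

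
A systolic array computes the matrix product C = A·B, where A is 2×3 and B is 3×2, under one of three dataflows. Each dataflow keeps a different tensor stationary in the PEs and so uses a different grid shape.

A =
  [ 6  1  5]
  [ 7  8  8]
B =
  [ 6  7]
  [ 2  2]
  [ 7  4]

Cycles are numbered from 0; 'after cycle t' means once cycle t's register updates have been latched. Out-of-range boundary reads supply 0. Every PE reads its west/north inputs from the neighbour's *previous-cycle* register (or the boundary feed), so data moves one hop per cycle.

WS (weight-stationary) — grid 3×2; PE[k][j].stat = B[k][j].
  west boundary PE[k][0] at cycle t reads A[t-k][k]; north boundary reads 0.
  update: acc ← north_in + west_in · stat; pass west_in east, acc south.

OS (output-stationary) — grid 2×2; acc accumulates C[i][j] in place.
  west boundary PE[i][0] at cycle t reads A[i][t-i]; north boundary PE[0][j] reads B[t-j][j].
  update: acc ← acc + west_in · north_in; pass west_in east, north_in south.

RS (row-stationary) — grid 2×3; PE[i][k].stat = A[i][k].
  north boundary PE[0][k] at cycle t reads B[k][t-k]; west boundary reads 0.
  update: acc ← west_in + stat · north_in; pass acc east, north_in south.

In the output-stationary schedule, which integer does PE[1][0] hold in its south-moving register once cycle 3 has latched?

OS 2×2: PE[1][0] cycle-by-cycle (with neighbour feeds):
  cycle 0: PE[0][0] → acc 36, east 6, south 6
  cycle 0: PE[1][0] → acc 0, east 0, south 0
  cycle 1: PE[0][0] → acc 38, east 1, south 2
  cycle 1: PE[1][0] → acc 42, east 7, south 6
  cycle 2: PE[0][0] → acc 73, east 5, south 7
  cycle 2: PE[1][0] → acc 58, east 8, south 2
  cycle 3: PE[0][0] → acc 73, east 0, south 0
  cycle 3: PE[1][0] → acc 114, east 8, south 7

register = 7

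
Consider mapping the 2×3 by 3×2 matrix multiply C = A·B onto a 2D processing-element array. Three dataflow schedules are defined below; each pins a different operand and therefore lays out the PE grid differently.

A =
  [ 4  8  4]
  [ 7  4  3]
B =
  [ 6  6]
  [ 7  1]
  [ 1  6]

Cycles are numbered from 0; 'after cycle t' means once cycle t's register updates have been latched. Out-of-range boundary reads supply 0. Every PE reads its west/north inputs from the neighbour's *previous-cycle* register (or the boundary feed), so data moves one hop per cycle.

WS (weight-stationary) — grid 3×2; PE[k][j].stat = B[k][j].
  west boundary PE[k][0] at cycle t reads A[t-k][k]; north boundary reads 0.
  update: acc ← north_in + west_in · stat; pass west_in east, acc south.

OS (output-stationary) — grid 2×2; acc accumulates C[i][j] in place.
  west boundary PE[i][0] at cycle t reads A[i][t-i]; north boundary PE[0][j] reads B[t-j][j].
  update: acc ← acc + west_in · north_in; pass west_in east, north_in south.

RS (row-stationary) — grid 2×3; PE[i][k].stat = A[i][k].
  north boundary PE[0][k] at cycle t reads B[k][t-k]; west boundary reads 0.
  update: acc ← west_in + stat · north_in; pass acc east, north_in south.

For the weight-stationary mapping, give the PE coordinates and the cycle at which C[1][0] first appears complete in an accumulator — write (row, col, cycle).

(row, col, cycle) = (2, 0, 3)

WS — PE[2][0] is where C[1][0] collects:
  t=0 PE[2][0]: acc=0 h=0 v=0
  t=1 PE[2][0]: acc=0 h=0 v=0
  t=2 PE[2][0]: acc=84 h=4 v=84
  t=3 PE[2][0]: acc=73 h=3 v=73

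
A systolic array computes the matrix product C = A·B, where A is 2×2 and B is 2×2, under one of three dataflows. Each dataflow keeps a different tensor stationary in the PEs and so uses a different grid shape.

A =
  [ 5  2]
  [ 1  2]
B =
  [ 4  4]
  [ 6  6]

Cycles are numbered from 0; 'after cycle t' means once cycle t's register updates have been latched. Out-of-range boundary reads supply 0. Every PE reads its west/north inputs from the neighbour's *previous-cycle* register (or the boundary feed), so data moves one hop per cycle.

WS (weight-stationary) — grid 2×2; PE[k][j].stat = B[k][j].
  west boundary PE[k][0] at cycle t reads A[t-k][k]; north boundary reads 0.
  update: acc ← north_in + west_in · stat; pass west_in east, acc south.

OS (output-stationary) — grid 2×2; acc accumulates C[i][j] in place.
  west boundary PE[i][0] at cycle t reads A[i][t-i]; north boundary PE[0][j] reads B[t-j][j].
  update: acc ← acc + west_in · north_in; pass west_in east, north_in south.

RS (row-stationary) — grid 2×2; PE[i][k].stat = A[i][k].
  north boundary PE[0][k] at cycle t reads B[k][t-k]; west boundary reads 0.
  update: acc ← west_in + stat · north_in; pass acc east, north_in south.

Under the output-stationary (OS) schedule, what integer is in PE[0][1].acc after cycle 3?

PE[0][1].acc = 32

OS (2×2). Following PE[0][1] plus its west/north inputs:
  step 0 · PE0,0: acc=20; fwd→5 fwd↓4
  step 0 · PE0,1: acc=0; fwd→0 fwd↓0
  step 1 · PE0,0: acc=32; fwd→2 fwd↓6
  step 1 · PE0,1: acc=20; fwd→5 fwd↓4
  step 2 · PE0,0: acc=32; fwd→0 fwd↓0
  step 2 · PE0,1: acc=32; fwd→2 fwd↓6
  step 3 · PE0,0: acc=32; fwd→0 fwd↓0
  step 3 · PE0,1: acc=32; fwd→0 fwd↓0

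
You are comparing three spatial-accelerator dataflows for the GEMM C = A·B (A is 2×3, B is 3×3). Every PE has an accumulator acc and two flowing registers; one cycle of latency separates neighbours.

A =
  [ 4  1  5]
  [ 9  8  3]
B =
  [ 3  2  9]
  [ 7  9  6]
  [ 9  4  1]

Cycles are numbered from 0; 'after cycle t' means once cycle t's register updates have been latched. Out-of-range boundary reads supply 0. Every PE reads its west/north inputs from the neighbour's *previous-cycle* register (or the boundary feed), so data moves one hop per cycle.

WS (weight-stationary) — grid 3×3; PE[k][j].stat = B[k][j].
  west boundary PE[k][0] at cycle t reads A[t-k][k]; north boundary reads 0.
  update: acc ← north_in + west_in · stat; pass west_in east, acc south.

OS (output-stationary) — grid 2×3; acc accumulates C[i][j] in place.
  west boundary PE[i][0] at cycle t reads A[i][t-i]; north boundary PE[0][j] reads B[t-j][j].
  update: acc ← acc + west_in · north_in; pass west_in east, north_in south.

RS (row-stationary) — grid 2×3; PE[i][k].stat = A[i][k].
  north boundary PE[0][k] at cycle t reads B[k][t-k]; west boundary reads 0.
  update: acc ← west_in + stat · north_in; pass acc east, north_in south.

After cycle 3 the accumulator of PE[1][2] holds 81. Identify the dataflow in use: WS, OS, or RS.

Under WS (3×3), PE[1][2]:
  0: (1,2).acc=0  regs=<0,0>
  1: (1,2).acc=0  regs=<0,0>
  2: (1,2).acc=0  regs=<0,0>
  3: (1,2).acc=42  regs=<1,42>
Under OS (2×3), PE[1][2]:
  0: (1,2).acc=0  regs=<0,0>
  1: (1,2).acc=0  regs=<0,0>
  2: (1,2).acc=0  regs=<0,0>
  3: (1,2).acc=81  regs=<9,9>
Under RS (2×3), PE[1][2]:
  0: (1,2).acc=0  regs=<0,0>
  1: (1,2).acc=0  regs=<0,0>
  2: (1,2).acc=0  regs=<0,0>
  3: (1,2).acc=110  regs=<110,9>

dataflow = OS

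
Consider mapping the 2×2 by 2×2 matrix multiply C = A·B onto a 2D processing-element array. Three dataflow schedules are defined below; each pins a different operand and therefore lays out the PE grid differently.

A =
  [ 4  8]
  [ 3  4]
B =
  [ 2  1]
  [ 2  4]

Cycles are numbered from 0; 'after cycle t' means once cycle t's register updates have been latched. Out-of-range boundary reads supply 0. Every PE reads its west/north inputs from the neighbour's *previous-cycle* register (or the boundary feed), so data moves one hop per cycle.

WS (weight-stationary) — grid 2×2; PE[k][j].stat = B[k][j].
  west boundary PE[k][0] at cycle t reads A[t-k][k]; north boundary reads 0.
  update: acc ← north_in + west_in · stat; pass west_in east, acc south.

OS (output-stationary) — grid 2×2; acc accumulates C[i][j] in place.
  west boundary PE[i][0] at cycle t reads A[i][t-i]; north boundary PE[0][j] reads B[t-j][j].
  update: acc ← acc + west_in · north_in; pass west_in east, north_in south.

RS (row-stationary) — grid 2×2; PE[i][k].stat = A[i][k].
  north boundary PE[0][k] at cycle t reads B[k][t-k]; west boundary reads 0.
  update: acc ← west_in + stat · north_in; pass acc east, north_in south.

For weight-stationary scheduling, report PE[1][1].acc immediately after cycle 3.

WS on a 2×2 grid — tracing PE[1][1] and its feeders:
  [0] (0,1) acc=0 (h:0 v:0)
  [0] (1,0) acc=0 (h:0 v:0)
  [0] (1,1) acc=0 (h:0 v:0)
  [1] (0,1) acc=4 (h:4 v:4)
  [1] (1,0) acc=24 (h:8 v:24)
  [1] (1,1) acc=0 (h:0 v:0)
  [2] (0,1) acc=3 (h:3 v:3)
  [2] (1,0) acc=14 (h:4 v:14)
  [2] (1,1) acc=36 (h:8 v:36)
  [3] (0,1) acc=0 (h:0 v:0)
  [3] (1,0) acc=0 (h:0 v:0)
  [3] (1,1) acc=19 (h:4 v:19)

PE[1][1].acc = 19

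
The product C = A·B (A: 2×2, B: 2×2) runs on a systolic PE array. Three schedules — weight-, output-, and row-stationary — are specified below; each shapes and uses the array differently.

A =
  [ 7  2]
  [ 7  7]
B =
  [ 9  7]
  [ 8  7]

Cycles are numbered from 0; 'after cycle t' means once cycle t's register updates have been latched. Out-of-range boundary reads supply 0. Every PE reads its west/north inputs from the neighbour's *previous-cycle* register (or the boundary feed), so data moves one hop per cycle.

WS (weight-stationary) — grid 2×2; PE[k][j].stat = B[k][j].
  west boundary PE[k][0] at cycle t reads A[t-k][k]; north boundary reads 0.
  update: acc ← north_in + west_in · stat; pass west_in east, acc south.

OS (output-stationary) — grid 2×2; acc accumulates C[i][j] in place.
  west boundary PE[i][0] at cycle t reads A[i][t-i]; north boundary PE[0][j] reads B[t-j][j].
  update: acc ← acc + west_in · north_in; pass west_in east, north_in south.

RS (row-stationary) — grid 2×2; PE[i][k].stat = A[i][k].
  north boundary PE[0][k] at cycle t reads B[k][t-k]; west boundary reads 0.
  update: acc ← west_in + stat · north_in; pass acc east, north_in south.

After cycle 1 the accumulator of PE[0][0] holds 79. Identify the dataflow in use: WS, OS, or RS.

dataflow = OS

— WS: 2×2; PE[0][0] trace:
  step 0 · PE0,0: acc=63; fwd→7 fwd↓63
  step 1 · PE0,0: acc=63; fwd→7 fwd↓63
— OS: 2×2; PE[0][0] trace:
  step 0 · PE0,0: acc=63; fwd→7 fwd↓9
  step 1 · PE0,0: acc=79; fwd→2 fwd↓8
— RS: 2×2; PE[0][0] trace:
  step 0 · PE0,0: acc=63; fwd→63 fwd↓9
  step 1 · PE0,0: acc=49; fwd→49 fwd↓7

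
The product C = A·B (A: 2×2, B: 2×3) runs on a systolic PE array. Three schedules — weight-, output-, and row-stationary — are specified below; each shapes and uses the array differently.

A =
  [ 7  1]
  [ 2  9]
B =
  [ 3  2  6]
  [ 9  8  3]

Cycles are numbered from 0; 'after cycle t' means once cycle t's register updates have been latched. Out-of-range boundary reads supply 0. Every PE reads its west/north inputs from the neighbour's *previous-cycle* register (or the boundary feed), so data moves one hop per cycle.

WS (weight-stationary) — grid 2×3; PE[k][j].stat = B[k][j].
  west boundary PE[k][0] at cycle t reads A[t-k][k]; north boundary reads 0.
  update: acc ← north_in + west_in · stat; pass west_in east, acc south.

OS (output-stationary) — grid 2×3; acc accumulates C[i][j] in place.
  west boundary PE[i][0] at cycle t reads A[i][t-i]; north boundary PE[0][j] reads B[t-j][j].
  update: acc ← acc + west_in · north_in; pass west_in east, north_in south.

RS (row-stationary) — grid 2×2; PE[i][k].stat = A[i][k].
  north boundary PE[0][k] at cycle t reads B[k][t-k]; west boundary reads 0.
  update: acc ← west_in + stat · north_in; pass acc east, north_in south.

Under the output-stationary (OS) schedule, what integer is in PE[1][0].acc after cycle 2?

OS (2×3). Following PE[1][0] plus its west/north inputs:
  t=0 PE[0][0]: acc=21 h=7 v=3
  t=0 PE[1][0]: acc=0 h=0 v=0
  t=1 PE[0][0]: acc=30 h=1 v=9
  t=1 PE[1][0]: acc=6 h=2 v=3
  t=2 PE[0][0]: acc=30 h=0 v=0
  t=2 PE[1][0]: acc=87 h=9 v=9

PE[1][0].acc = 87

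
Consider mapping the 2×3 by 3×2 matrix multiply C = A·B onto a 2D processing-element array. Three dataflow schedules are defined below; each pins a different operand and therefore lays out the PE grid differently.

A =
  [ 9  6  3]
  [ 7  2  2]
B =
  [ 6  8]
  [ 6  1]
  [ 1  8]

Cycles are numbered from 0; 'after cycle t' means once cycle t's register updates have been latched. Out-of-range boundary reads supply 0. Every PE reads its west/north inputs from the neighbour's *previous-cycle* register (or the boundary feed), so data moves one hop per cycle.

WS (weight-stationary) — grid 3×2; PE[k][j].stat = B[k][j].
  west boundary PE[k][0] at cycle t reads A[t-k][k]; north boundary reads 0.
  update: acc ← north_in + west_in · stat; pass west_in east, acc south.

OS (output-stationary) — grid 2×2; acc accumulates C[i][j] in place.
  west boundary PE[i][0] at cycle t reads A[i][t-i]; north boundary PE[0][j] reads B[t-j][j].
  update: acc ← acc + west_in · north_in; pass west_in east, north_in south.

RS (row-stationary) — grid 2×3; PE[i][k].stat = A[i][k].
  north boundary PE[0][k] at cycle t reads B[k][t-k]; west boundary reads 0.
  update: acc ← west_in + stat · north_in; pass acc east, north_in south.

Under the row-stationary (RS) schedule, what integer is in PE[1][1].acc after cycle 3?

RS 2×3: PE[1][1] cycle-by-cycle (with neighbour feeds):
  cycle 0: PE[0][1] → acc 0, east 0, south 0
  cycle 0: PE[1][0] → acc 0, east 0, south 0
  cycle 0: PE[1][1] → acc 0, east 0, south 0
  cycle 1: PE[0][1] → acc 90, east 90, south 6
  cycle 1: PE[1][0] → acc 42, east 42, south 6
  cycle 1: PE[1][1] → acc 0, east 0, south 0
  cycle 2: PE[0][1] → acc 78, east 78, south 1
  cycle 2: PE[1][0] → acc 56, east 56, south 8
  cycle 2: PE[1][1] → acc 54, east 54, south 6
  cycle 3: PE[0][1] → acc 0, east 0, south 0
  cycle 3: PE[1][0] → acc 0, east 0, south 0
  cycle 3: PE[1][1] → acc 58, east 58, south 1

PE[1][1].acc = 58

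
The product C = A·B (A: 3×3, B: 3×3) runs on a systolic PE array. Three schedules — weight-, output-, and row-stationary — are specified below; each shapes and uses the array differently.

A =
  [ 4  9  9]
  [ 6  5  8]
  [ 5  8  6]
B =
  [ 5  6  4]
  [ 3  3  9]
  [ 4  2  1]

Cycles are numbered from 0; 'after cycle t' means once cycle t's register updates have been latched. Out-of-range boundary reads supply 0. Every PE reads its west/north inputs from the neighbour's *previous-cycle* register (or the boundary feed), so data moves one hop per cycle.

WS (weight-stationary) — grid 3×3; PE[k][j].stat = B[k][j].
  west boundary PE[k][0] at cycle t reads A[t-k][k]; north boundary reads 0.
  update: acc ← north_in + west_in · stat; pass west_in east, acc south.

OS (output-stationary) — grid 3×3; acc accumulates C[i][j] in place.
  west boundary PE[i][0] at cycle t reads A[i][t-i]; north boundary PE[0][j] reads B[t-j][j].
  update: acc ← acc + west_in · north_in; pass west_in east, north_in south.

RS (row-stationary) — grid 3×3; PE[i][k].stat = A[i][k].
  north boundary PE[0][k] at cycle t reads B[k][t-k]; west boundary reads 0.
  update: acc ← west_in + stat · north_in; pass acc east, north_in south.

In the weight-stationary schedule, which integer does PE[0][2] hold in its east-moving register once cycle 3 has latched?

register = 6

Tracing WS — 3×3 array, target PE[0][2]:
  c0 r0c1: 0 / 0 / 0
  c0 r0c2: 0 / 0 / 0
  c1 r0c1: 24 / 4 / 24
  c1 r0c2: 0 / 0 / 0
  c2 r0c1: 36 / 6 / 36
  c2 r0c2: 16 / 4 / 16
  c3 r0c1: 30 / 5 / 30
  c3 r0c2: 24 / 6 / 24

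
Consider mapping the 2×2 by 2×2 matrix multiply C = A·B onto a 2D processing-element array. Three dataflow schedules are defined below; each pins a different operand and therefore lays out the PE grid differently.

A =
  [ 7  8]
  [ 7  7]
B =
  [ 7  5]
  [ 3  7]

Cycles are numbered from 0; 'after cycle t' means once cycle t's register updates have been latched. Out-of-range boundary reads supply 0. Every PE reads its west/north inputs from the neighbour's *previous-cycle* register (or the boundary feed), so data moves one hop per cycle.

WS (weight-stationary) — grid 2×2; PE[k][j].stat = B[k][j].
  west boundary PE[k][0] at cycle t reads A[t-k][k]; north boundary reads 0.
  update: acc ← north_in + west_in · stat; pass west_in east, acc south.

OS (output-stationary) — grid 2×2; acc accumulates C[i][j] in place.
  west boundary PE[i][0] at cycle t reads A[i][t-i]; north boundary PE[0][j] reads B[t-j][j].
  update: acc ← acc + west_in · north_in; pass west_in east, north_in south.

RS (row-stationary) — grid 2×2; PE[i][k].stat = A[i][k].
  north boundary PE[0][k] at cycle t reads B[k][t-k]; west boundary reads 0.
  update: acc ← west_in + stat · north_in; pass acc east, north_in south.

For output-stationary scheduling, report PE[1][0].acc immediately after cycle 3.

PE[1][0].acc = 70

OS 2×2: PE[1][0] cycle-by-cycle (with neighbour feeds):
  cycle 0: PE[0][0] → acc 49, east 7, south 7
  cycle 0: PE[1][0] → acc 0, east 0, south 0
  cycle 1: PE[0][0] → acc 73, east 8, south 3
  cycle 1: PE[1][0] → acc 49, east 7, south 7
  cycle 2: PE[0][0] → acc 73, east 0, south 0
  cycle 2: PE[1][0] → acc 70, east 7, south 3
  cycle 3: PE[0][0] → acc 73, east 0, south 0
  cycle 3: PE[1][0] → acc 70, east 0, south 0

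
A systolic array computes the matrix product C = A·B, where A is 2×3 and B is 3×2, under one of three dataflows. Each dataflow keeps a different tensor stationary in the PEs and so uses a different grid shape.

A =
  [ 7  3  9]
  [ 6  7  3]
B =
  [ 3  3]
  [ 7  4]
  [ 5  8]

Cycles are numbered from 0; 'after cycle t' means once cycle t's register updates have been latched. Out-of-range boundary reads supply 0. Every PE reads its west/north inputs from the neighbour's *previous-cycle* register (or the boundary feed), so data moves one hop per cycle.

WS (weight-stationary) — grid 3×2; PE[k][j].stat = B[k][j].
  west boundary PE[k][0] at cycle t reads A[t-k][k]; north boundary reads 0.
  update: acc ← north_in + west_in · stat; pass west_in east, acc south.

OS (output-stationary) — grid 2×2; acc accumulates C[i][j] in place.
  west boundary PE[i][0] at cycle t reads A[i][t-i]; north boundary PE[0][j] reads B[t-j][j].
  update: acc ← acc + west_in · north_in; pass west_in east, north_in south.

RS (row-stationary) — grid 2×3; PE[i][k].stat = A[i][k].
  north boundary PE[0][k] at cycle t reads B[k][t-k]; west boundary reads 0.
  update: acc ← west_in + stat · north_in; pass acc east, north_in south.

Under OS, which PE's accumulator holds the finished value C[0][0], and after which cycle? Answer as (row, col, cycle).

(row, col, cycle) = (0, 0, 2)

Under OS, C[0][0] lands at PE[0][0]:
  [0] (0,0) acc=21 (h:7 v:3)
  [1] (0,0) acc=42 (h:3 v:7)
  [2] (0,0) acc=87 (h:9 v:5)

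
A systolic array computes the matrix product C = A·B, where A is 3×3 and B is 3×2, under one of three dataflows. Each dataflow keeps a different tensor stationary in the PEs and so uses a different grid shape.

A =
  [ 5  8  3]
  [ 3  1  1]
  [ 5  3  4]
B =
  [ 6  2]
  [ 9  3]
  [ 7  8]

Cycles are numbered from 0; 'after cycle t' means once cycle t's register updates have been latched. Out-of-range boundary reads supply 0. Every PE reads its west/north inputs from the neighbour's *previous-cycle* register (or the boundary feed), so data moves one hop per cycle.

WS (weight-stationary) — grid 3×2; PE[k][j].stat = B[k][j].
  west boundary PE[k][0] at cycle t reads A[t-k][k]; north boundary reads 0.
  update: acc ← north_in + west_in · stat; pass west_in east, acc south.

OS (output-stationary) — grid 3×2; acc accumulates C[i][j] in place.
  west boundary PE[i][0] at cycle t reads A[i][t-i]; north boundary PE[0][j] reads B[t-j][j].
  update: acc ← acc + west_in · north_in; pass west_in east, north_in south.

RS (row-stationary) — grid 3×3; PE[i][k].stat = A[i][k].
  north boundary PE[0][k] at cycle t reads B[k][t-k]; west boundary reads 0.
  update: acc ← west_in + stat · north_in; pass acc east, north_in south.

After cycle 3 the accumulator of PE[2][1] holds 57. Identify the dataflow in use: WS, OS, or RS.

dataflow = RS

WS (3×2 grid), PE[2][1]:
  cycle 0: PE[2][1] → acc 0, east 0, south 0
  cycle 1: PE[2][1] → acc 0, east 0, south 0
  cycle 2: PE[2][1] → acc 0, east 0, south 0
  cycle 3: PE[2][1] → acc 58, east 3, south 58
OS (3×2 grid), PE[2][1]:
  cycle 0: PE[2][1] → acc 0, east 0, south 0
  cycle 1: PE[2][1] → acc 0, east 0, south 0
  cycle 2: PE[2][1] → acc 0, east 0, south 0
  cycle 3: PE[2][1] → acc 10, east 5, south 2
RS (3×3 grid), PE[2][1]:
  cycle 0: PE[2][1] → acc 0, east 0, south 0
  cycle 1: PE[2][1] → acc 0, east 0, south 0
  cycle 2: PE[2][1] → acc 0, east 0, south 0
  cycle 3: PE[2][1] → acc 57, east 57, south 9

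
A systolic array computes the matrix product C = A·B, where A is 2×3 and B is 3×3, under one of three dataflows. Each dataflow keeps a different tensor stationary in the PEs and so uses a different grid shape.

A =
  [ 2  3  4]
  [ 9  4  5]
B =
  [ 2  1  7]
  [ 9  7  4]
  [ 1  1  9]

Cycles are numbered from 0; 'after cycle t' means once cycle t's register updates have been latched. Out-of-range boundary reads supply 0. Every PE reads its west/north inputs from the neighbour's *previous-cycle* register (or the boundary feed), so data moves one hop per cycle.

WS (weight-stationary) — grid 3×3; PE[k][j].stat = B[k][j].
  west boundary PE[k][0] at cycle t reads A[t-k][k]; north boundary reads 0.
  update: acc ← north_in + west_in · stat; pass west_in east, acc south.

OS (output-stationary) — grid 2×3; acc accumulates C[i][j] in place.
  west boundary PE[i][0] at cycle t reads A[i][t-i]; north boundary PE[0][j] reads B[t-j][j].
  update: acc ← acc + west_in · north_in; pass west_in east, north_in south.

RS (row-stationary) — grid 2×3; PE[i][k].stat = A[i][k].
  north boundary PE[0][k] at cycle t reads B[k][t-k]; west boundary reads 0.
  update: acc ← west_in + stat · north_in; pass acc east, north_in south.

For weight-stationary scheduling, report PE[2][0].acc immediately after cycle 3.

PE[2][0].acc = 59

WS on a 3×3 grid — tracing PE[2][0] and its feeders:
  t=0 PE[1][0]: acc=0 h=0 v=0
  t=0 PE[2][0]: acc=0 h=0 v=0
  t=1 PE[1][0]: acc=31 h=3 v=31
  t=1 PE[2][0]: acc=0 h=0 v=0
  t=2 PE[1][0]: acc=54 h=4 v=54
  t=2 PE[2][0]: acc=35 h=4 v=35
  t=3 PE[1][0]: acc=0 h=0 v=0
  t=3 PE[2][0]: acc=59 h=5 v=59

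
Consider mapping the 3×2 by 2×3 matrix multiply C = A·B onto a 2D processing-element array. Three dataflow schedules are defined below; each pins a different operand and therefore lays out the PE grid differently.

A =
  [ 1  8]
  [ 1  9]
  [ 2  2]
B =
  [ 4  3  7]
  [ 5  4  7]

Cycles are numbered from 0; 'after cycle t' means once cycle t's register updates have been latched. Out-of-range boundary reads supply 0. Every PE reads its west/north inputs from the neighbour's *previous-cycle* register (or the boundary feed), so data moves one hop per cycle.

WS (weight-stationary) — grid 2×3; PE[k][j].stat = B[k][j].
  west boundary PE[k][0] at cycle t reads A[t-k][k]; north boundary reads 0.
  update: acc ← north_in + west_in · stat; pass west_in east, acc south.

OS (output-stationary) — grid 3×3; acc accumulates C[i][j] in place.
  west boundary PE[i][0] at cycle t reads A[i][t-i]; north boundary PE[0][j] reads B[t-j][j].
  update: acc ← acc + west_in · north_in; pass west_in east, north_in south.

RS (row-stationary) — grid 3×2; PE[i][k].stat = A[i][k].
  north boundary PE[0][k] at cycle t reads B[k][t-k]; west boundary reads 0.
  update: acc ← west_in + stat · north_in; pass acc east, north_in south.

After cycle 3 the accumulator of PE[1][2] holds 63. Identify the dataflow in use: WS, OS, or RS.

WS [2×3] PE[1][2] across cycles:
  after 0 — PE[1][2] acc=0, pass-E 0, pass-S 0
  after 1 — PE[1][2] acc=0, pass-E 0, pass-S 0
  after 2 — PE[1][2] acc=0, pass-E 0, pass-S 0
  after 3 — PE[1][2] acc=63, pass-E 8, pass-S 63
OS [3×3] PE[1][2] across cycles:
  after 0 — PE[1][2] acc=0, pass-E 0, pass-S 0
  after 1 — PE[1][2] acc=0, pass-E 0, pass-S 0
  after 2 — PE[1][2] acc=0, pass-E 0, pass-S 0
  after 3 — PE[1][2] acc=7, pass-E 1, pass-S 7
— RS: 3×2 array has no PE[1][2].

dataflow = WS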